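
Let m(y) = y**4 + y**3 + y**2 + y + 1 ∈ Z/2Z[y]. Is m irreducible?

Check for roots in Z/2Z: m(0) = 1; m(1) = 1.
No roots, so no linear factors.
Monic irreducibles of degree 2 over GF(2): y**2 + y + 1.
None of them divide m (all give nonzero remainder).
No irreducible factor of degree ≤ 2 exists, so m is irreducible over GF(2).

Yes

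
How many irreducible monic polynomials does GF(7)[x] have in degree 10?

28245840

x^(7^10) − x is the product of all monic irreducibles of degree dividing 10; Möbius inversion gives N = (1/10) Σ μ(10/d)·7^d.
Divisors of 10: 1, 2, 5, 10; μ(10/d) for each: 1, -1, -1, 1.
Σ = 7^1 − 7^2 − 7^5 + 7^10 = 282458400.
N = 282458400/10 = 28245840.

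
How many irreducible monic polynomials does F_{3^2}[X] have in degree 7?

Gauss's count: N_{9}(7) = (1/7) Σ_{d|7} μ(7/d)·9^d.
Divisors of 7: 1, 7; μ(7/d) for each: -1, 1.
Σ = − 9^1 + 9^7 = 4782960.
N = 4782960/7 = 683280.

683280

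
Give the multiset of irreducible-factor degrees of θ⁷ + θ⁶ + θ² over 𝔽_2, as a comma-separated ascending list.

Write h(θ) = θ⁷ + θ⁶ + θ².
Roots in 𝔽_2: h(0) = 0 → root; h(1) = 1.
Linear factors from roots: (θ).
Complete factorization: h(θ) = (θ)^2·(θ² + θ + 1)·(θ³ + θ + 1).
Factor degrees with multiplicity: 1 + 1 + 2 + 3 = 7.

1, 1, 2, 3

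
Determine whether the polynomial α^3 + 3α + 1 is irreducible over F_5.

Write m(α) = α^3 + 3α + 1.
Check for roots in F_5: m(0) = 1; m(1) = 0 → root; m(2) = 0 → root; m(3) = 2; m(4) = 2.
m(1) = 0, so (α − 1) divides m(α); m is reducible.

No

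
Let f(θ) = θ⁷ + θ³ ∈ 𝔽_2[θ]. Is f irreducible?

No

Check for roots in 𝔽_2: f(0) = 0 → root; f(1) = 0 → root.
f(0) = 0, so (θ) divides f(θ); f is reducible.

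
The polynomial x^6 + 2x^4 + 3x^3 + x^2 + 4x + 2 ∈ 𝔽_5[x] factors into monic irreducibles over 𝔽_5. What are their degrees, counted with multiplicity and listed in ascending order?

1, 1, 2, 2

Write f(x) = x^6 + 2x^4 + 3x^3 + x^2 + 4x + 2.
Roots in 𝔽_5: f(0) = 2; f(1) = 3; f(2) = 4; f(3) = 0 → root; f(4) = 4.
Linear factors from roots: (x + 2).
Complete factorization: f(x) = (x + 2)^2·(x^2 + 3)·(x^2 + x + 1).
Factor degrees with multiplicity: 1 + 1 + 2 + 2 = 6.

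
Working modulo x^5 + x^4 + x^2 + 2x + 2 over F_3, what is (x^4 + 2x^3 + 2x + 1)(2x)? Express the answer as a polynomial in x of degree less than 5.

2x^4 + 2x^2 + x + 2

Multiply in F_3[x]: (x^4 + 2x^3 + 2x + 1)·(2x) = 2x^5 + x^4 + x^2 + 2x.
Reduce using x^5 ≡ 2x^4 + 2x^2 + x + 1 (mod x^5 + x^4 + x^2 + 2x + 2).
Reduced: 2x^4 + 2x^2 + x + 2.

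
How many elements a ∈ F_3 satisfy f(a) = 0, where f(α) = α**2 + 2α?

Evaluate at each of the 3 elements of F_3:
f(0) = 0 → root; f(1) = 0 → root; f(2) = 2.
Roots: {0, 1}.

2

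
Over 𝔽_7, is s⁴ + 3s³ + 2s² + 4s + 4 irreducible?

No

Write h(s) = s⁴ + 3s³ + 2s² + 4s + 4.
Check for roots in 𝔽_7: h(0) = 4; h(1) = 0 → root; h(2) = 4; h(3) = 0 → root; h(4) = 3; h(5) = 3; h(6) = 0 → root.
h(1) = 0, so (s − 1) divides h(s); h is reducible.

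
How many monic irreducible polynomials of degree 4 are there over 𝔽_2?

By the necklace-counting formula, N_2(4) = (1/4) Σ_{d|4} μ(4/d)·2^d.
Divisors of 4: 1, 2, 4; μ(4/d) for each: 0, -1, 1.
Σ = − 2^2 + 2^4 = 12.
N = 12/4 = 3.

3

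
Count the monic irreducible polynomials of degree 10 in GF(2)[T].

The number of monic irreducibles of degree 10 over GF(2) is (1/10)·Σ_{d∣10} μ(10/d) 2^d.
Divisors of 10: 1, 2, 5, 10; μ(10/d) for each: 1, -1, -1, 1.
Σ = 2^1 − 2^2 − 2^5 + 2^10 = 990.
N = 990/10 = 99.

99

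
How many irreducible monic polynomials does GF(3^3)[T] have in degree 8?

The number of monic irreducibles of degree 8 over GF(27) is (1/8)·Σ_{d∣8} μ(8/d) 27^d.
Divisors of 8: 1, 2, 4, 8; μ(8/d) for each: 0, 0, -1, 1.
Σ = − 27^4 + 27^8 = 282429005040.
N = 282429005040/8 = 35303625630.

35303625630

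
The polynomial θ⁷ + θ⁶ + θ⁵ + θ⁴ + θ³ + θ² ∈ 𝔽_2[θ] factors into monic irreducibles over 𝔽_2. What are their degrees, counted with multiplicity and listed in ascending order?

1, 1, 1, 2, 2

Write f(θ) = θ⁷ + θ⁶ + θ⁵ + θ⁴ + θ³ + θ².
Roots in 𝔽_2: f(0) = 0 → root; f(1) = 0 → root.
Linear factors from roots: (θ), (θ + 1).
Complete factorization: f(θ) = (θ + 1)·(θ)^2·(θ² + θ + 1)^2.
Factor degrees with multiplicity: 1 + 1 + 1 + 2 + 2 = 7.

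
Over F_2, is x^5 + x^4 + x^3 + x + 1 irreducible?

Write f(x) = x^5 + x^4 + x^3 + x + 1.
Check for roots in F_2: f(0) = 1; f(1) = 1.
No roots, so no linear factors.
Monic irreducibles of degree 2 over GF(2): x^2 + x + 1.
None of them divide f (all give nonzero remainder).
No irreducible factor of degree ≤ 2 exists, so f is irreducible over GF(2).

Yes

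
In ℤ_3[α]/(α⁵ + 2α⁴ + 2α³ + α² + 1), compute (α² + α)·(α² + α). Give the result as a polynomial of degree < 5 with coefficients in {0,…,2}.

Multiply in ℤ_3[α]: (α² + α)·(α² + α) = α⁴ + 2α³ + α².
Reduced: α⁴ + 2α³ + α².

α^4 + 2α^3 + α^2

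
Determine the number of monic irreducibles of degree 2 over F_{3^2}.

By the necklace-counting formula, N_9(2) = (1/2) Σ_{d|2} μ(2/d)·9^d.
Divisors of 2: 1, 2; μ(2/d) for each: -1, 1.
Σ = − 9^1 + 9^2 = 72.
N = 72/2 = 36.

36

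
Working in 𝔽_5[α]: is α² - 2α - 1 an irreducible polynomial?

Write P(α) = α² - 2α - 1.
Check for roots in 𝔽_5: P(0) = 4; P(1) = 3; P(2) = 4; P(3) = 2; P(4) = 2.
No roots. A degree-2 polynomial over a field with no linear factor is irreducible.

Yes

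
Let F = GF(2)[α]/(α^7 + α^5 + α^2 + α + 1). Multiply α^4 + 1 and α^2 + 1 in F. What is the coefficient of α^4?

1

Multiply in GF(2)[α]: (α^4 + 1)·(α^2 + 1) = α^6 + α^4 + α^2 + 1.
Reduced: α^6 + α^4 + α^2 + 1.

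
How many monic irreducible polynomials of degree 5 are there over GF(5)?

624

Gauss's count: N_{5}(5) = (1/5) Σ_{d|5} μ(5/d)·5^d.
Divisors of 5: 1, 5; μ(5/d) for each: -1, 1.
Σ = − 5^1 + 5^5 = 3120.
N = 3120/5 = 624.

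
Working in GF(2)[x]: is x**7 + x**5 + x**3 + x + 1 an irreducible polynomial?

Yes

Write h(x) = x**7 + x**5 + x**3 + x + 1.
Check for roots in GF(2): h(0) = 1; h(1) = 1.
No roots, so no linear factors.
Monic irreducibles of degree 2 over GF(2): x**2 + x + 1.
None of them divide h (all give nonzero remainder).
Monic irreducibles of degree 3 over GF(2): x**3 + x + 1, x**3 + x**2 + 1.
None of them divide h (all give nonzero remainder).
No irreducible factor of degree ≤ 3 exists, so h is irreducible over GF(2).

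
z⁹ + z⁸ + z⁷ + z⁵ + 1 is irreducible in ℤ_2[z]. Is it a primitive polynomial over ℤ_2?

No

Write f(z) = z⁹ + z⁸ + z⁷ + z⁵ + 1.
|GF(2^9)^×| = 2^9 − 1 = 511. Prime factorization: 511 = 7·73.
f is primitive ⇔ z has order 511 in GF(2)[z]/(f), i.e. z^(511/q) ≠ 1 for each prime q | 511.
z^(73) mod f = 1
z^(7) mod f = z⁷.
Since z^(73) = 1, the order of z divides 73 < 511; not primitive.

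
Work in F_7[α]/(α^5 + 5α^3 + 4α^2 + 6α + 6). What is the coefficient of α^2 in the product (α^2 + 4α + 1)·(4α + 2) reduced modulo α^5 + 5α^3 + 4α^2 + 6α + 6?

4

Multiply in F_7[α]: (α^2 + 4α + 1)·(4α + 2) = 4α^3 + 4α^2 + 5α + 2.
Reduced: 4α^3 + 4α^2 + 5α + 2.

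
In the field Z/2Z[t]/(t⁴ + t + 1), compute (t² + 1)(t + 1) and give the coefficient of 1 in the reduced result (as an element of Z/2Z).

1

Multiply in Z/2Z[t]: (t² + 1)·(t + 1) = t³ + t² + t + 1.
Reduced: t³ + t² + t + 1.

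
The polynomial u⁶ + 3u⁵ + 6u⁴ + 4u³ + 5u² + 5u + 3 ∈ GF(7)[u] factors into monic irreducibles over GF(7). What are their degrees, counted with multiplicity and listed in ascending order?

6

Write g(u) = u⁶ + 3u⁵ + 6u⁴ + 4u³ + 5u² + 5u + 3.
Complete factorization: g(u) = (u⁶ + 3u⁵ + 6u⁴ + 4u³ + 5u² + 5u + 3).
Factor degrees with multiplicity: 6 = 6.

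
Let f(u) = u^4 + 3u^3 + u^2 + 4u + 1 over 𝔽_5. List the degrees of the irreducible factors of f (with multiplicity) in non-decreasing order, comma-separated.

1, 3

Roots in 𝔽_5: f(0) = 1; f(1) = 0 → root; f(2) = 3; f(3) = 4; f(4) = 1.
Linear factors from roots: (u + 4).
Complete factorization: f(u) = (u + 4)·(u^3 + 4u^2 + 4).
Factor degrees with multiplicity: 1 + 3 = 4.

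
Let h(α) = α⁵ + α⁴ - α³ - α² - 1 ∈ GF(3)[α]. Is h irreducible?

Check for roots in GF(3): h(0) = 2; h(1) = 2; h(2) = 2.
No roots, so no linear factors.
Monic irreducibles of degree 2 over GF(3): α² + 1, α² + α - 1, α² - α - 1.
None of them divide h (all give nonzero remainder).
No irreducible factor of degree ≤ 2 exists, so h is irreducible over GF(3).

Yes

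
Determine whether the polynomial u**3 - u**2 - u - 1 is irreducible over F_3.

Write f(u) = u**3 - u**2 - u - 1.
Check for roots in F_3: f(0) = 2; f(1) = 1; f(2) = 1.
No roots. A degree-3 polynomial over a field with no linear factor is irreducible.

Yes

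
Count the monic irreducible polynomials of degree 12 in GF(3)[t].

The number of monic irreducibles of degree 12 over GF(3) is (1/12)·Σ_{d∣12} μ(12/d) 3^d.
Divisors of 12: 1, 2, 3, 4, 6, 12; μ(12/d) for each: 0, 1, 0, -1, -1, 1.
Σ = 3^2 − 3^4 − 3^6 + 3^12 = 530640.
N = 530640/12 = 44220.

44220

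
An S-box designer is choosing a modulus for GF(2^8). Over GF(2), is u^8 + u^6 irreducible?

No

Write h(u) = u^8 + u^6.
Check for roots in GF(2): h(0) = 0 → root; h(1) = 0 → root.
h(0) = 0, so (u) divides h(u); h is reducible.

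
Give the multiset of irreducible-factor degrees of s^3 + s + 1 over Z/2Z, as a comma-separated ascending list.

3

Write h(s) = s^3 + s + 1.
Roots in Z/2Z: h(0) = 1; h(1) = 1.
Complete factorization: h(s) = (s^3 + s + 1).
Factor degrees with multiplicity: 3 = 3.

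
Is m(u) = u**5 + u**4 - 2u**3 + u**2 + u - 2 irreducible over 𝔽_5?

No

Check for roots in 𝔽_5: m(0) = 3; m(1) = 0 → root; m(2) = 1; m(3) = 0 → root; m(4) = 0 → root.
m(1) = 0, so (u − 1) divides m(u); m is reducible.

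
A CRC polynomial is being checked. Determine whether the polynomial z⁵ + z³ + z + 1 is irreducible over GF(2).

No

Write g(z) = z⁵ + z³ + z + 1.
Check for roots in GF(2): g(0) = 1; g(1) = 0 → root.
g(1) = 0, so (z − 1) divides g(z); g is reducible.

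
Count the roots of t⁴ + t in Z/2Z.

2

Write P(t) = t⁴ + t.
Evaluate at each of the 2 elements of Z/2Z:
P(0) = 0 → root; P(1) = 0 → root.
Roots: {0, 1}.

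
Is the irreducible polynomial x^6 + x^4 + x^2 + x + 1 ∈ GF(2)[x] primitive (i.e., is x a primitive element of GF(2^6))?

Write f(x) = x^6 + x^4 + x^2 + x + 1.
|GF(2^6)^×| = 2^6 − 1 = 63. Prime factorization: 63 = 3^2·7.
f is primitive ⇔ x has order 63 in GF(2)[x]/(f), i.e. x^(63/q) ≠ 1 for each prime q | 63.
x^(21) mod f = 1
x^(9) mod f = x^4 + x^2 + x.
Since x^(21) = 1, the order of x divides 21 < 63; not primitive.

No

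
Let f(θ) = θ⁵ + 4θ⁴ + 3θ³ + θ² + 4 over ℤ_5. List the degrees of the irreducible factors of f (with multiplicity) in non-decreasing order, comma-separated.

Roots in ℤ_5: f(0) = 4; f(1) = 3; f(2) = 3; f(3) = 1; f(4) = 0 → root.
Linear factors from roots: (θ + 1).
Complete factorization: f(θ) = (θ + 1)·(θ² + 4θ + 2)^2.
Factor degrees with multiplicity: 1 + 2 + 2 = 5.

1, 2, 2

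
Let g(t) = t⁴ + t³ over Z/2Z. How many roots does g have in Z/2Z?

2

Evaluate at each of the 2 elements of Z/2Z:
g(0) = 0 → root; g(1) = 0 → root.
Roots: {0, 1}.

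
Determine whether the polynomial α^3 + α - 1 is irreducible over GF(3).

No

Write P(α) = α^3 + α - 1.
Check for roots in GF(3): P(0) = 2; P(1) = 1; P(2) = 0 → root.
P(2) = 0, so (α − 2) divides P(α); P is reducible.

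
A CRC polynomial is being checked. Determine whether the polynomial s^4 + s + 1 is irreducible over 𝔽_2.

Write f(s) = s^4 + s + 1.
Check for roots in 𝔽_2: f(0) = 1; f(1) = 1.
No roots, so no linear factors.
Monic irreducibles of degree 2 over GF(2): s^2 + s + 1.
None of them divide f (all give nonzero remainder).
No irreducible factor of degree ≤ 2 exists, so f is irreducible over GF(2).

Yes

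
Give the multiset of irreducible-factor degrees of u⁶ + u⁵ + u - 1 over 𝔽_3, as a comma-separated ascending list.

Write f(u) = u⁶ + u⁵ + u - 1.
Roots in 𝔽_3: f(0) = 2; f(1) = 2; f(2) = 1.
Complete factorization: f(u) = (u⁶ + u⁵ + u - 1).
Factor degrees with multiplicity: 6 = 6.

6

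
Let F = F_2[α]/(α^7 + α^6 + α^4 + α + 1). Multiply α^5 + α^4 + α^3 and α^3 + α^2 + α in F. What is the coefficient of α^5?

1

Multiply in F_2[α]: (α^5 + α^4 + α^3)·(α^3 + α^2 + α) = α^8 + α^6 + α^4.
Reduce using α^7 ≡ α^6 + α^4 + α + 1 (mod α^7 + α^6 + α^4 + α + 1).
Reduced: α^5 + α^2 + 1.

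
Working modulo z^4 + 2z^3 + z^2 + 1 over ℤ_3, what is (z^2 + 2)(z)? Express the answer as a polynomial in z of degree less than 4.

Multiply in ℤ_3[z]: (z^2 + 2)·(z) = z^3 + 2z.
Reduced: z^3 + 2z.

z^3 + 2z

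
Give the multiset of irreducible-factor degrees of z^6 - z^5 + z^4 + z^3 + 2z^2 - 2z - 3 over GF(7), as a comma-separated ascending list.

2, 4

Write g(z) = z^6 - z^5 + z^4 + z^3 + 2z^2 - 2z - 3.
Complete factorization: g(z) = (z^2 - 2z + 2)·(z^4 + z^3 + z^2 + z + 2).
Factor degrees with multiplicity: 2 + 4 = 6.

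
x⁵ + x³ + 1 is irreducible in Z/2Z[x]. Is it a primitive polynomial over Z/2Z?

Write f(x) = x⁵ + x³ + 1.
|GF(2^5)^×| = 2^5 − 1 = 31. Prime factorization: 31 = 31.
f is primitive ⇔ x has order 31 in GF(2)[x]/(f), i.e. x^(31/q) ≠ 1 for each prime q | 31.
x^(1) mod f = x.
None equal 1, so x has full order 31; f is primitive.

Yes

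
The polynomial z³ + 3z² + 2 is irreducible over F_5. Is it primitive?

Yes

Write f(z) = z³ + 3z² + 2.
|GF(5^3)^×| = 5^3 − 1 = 124. Prime factorization: 124 = 2^2·31.
f is primitive ⇔ z has order 124 in GF(5)[z]/(f), i.e. z^(124/q) ≠ 1 for each prime q | 124.
z^(62) mod f = 4.
z^(4) mod f = 4z² + 3z + 1.
None equal 1, so z has full order 124; f is primitive.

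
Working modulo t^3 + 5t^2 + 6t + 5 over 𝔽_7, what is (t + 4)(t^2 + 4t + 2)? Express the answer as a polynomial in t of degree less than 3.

3t^2 + 5t + 3

Multiply in 𝔽_7[t]: (t + 4)·(t^2 + 4t + 2) = t^3 + t^2 + 4t + 1.
Reduce using t^3 ≡ 2t^2 + t + 2 (mod t^3 + 5t^2 + 6t + 5).
Reduced: 3t^2 + 5t + 3.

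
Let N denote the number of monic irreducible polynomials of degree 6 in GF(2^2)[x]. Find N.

x^(4^6) − x is the product of all monic irreducibles of degree dividing 6; Möbius inversion gives N = (1/6) Σ μ(6/d)·4^d.
Divisors of 6: 1, 2, 3, 6; μ(6/d) for each: 1, -1, -1, 1.
Σ = 4^1 − 4^2 − 4^3 + 4^6 = 4020.
N = 4020/6 = 670.

670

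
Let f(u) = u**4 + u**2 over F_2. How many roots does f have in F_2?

2

Evaluate at each of the 2 elements of F_2:
f(0) = 0 → root; f(1) = 0 → root.
Roots: {0, 1}.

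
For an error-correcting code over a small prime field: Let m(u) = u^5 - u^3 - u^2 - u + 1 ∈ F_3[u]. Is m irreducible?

Check for roots in F_3: m(0) = 1; m(1) = 2; m(2) = 1.
No roots, so no linear factors.
Monic irreducibles of degree 2 over GF(3): u^2 + 1, u^2 + u - 1, u^2 - u - 1.
None of them divide m (all give nonzero remainder).
No irreducible factor of degree ≤ 2 exists, so m is irreducible over GF(3).

Yes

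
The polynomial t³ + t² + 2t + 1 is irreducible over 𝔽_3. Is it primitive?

Yes

Write f(t) = t³ + t² + 2t + 1.
|GF(3^3)^×| = 3^3 − 1 = 26. Prime factorization: 26 = 2·13.
f is primitive ⇔ t has order 26 in GF(3)[t]/(f), i.e. t^(26/q) ≠ 1 for each prime q | 26.
t^(13) mod f = 2.
t^(2) mod f = t².
None equal 1, so t has full order 26; f is primitive.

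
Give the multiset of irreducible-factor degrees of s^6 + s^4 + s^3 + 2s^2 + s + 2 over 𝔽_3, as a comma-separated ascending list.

2, 4

Write f(s) = s^6 + s^4 + s^3 + 2s^2 + s + 2.
Roots in 𝔽_3: f(0) = 2; f(1) = 2; f(2) = 1.
Complete factorization: f(s) = (s^2 + 1)·(s^4 + s + 2).
Factor degrees with multiplicity: 2 + 4 = 6.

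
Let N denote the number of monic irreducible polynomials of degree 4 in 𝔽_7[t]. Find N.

588

The number of monic irreducibles of degree 4 over GF(7) is (1/4)·Σ_{d∣4} μ(4/d) 7^d.
Divisors of 4: 1, 2, 4; μ(4/d) for each: 0, -1, 1.
Σ = − 7^2 + 7^4 = 2352.
N = 2352/4 = 588.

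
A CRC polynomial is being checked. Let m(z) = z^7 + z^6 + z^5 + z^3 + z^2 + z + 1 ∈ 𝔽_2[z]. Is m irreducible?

Check for roots in 𝔽_2: m(0) = 1; m(1) = 1.
No roots, so no linear factors.
Monic irreducibles of degree 2 over GF(2): z^2 + z + 1.
None of them divide m (all give nonzero remainder).
Monic irreducibles of degree 3 over GF(2): z^3 + z + 1, z^3 + z^2 + 1.
None of them divide m (all give nonzero remainder).
No irreducible factor of degree ≤ 3 exists, so m is irreducible over GF(2).

Yes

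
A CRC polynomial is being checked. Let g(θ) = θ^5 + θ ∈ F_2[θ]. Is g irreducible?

No

Check for roots in F_2: g(0) = 0 → root; g(1) = 0 → root.
g(0) = 0, so (θ) divides g(θ); g is reducible.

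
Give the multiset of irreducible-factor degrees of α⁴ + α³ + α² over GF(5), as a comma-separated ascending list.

Write h(α) = α⁴ + α³ + α².
Roots in GF(5): h(0) = 0 → root; h(1) = 3; h(2) = 3; h(3) = 2; h(4) = 1.
Linear factors from roots: (α).
Complete factorization: h(α) = (α)^2·(α² + α + 1).
Factor degrees with multiplicity: 1 + 1 + 2 = 4.

1, 1, 2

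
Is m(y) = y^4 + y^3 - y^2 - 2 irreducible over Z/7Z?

Check for roots in Z/7Z: m(0) = 5; m(1) = 6; m(2) = 4; m(3) = 6; m(4) = 1; m(5) = 2; m(6) = 4.
No roots, so no linear factors.
Degree-2 irreducible divisors: test the 21 monic irreducibles of degree 2 over GF(7).
None of them divide m (all give nonzero remainder).
No irreducible factor of degree ≤ 2 exists, so m is irreducible over GF(7).

Yes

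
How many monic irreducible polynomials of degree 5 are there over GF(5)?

624

The number of monic irreducibles of degree 5 over GF(5) is (1/5)·Σ_{d∣5} μ(5/d) 5^d.
Divisors of 5: 1, 5; μ(5/d) for each: -1, 1.
Σ = − 5^1 + 5^5 = 3120.
N = 3120/5 = 624.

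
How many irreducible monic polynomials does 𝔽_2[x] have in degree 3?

2

x^(2^3) − x is the product of all monic irreducibles of degree dividing 3; Möbius inversion gives N = (1/3) Σ μ(3/d)·2^d.
Divisors of 3: 1, 3; μ(3/d) for each: -1, 1.
Σ = − 2^1 + 2^3 = 6.
N = 6/3 = 2.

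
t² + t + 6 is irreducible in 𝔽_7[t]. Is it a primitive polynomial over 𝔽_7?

Write f(t) = t² + t + 6.
|GF(7^2)^×| = 7^2 − 1 = 48. Prime factorization: 48 = 2^4·3.
f is primitive ⇔ t has order 48 in GF(7)[t]/(f), i.e. t^(48/q) ≠ 1 for each prime q | 48.
t^(24) mod f = 6.
t^(16) mod f = 1
Since t^(16) = 1, the order of t divides 16 < 48; not primitive.

No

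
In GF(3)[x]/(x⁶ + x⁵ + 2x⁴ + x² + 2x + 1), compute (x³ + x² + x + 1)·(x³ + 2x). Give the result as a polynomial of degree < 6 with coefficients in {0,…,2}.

Multiply in GF(3)[x]: (x³ + x² + x + 1)·(x³ + 2x) = x⁶ + x⁵ + 2x² + 2x.
Reduce using x⁶ ≡ 2x⁵ + x⁴ + 2x² + x + 2 (mod x⁶ + x⁵ + 2x⁴ + x² + 2x + 1).
Reduced: x⁴ + x² + 2.

x^4 + x^2 + 2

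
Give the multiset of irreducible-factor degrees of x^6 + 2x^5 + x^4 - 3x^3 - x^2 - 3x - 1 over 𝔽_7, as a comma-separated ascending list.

2, 4

Write h(x) = x^6 + 2x^5 + x^4 - 3x^3 - x^2 - 3x - 1.
Complete factorization: h(x) = (x^2 + 2x + 2)·(x^4 - x^2 - x + 3).
Factor degrees with multiplicity: 2 + 4 = 6.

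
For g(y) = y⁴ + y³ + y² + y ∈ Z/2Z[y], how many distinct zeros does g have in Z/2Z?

Evaluate at each of the 2 elements of Z/2Z:
g(0) = 0 → root; g(1) = 0 → root.
Roots: {0, 1}.

2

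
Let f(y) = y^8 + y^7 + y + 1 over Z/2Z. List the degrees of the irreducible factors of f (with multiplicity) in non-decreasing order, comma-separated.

1, 1, 3, 3

Roots in Z/2Z: f(0) = 1; f(1) = 0 → root.
Linear factors from roots: (y + 1).
Complete factorization: f(y) = (y + 1)^2·(y^3 + y + 1)·(y^3 + y^2 + 1).
Factor degrees with multiplicity: 1 + 1 + 3 + 3 = 8.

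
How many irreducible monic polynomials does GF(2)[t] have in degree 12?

335

Gauss's count: N_{2}(12) = (1/12) Σ_{d|12} μ(12/d)·2^d.
Divisors of 12: 1, 2, 3, 4, 6, 12; μ(12/d) for each: 0, 1, 0, -1, -1, 1.
Σ = 2^2 − 2^4 − 2^6 + 2^12 = 4020.
N = 4020/12 = 335.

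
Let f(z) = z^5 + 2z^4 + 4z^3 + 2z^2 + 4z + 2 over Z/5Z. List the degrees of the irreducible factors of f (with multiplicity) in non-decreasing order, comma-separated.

1, 1, 1, 2

Roots in Z/5Z: f(0) = 2; f(1) = 0 → root; f(2) = 4; f(3) = 0 → root; f(4) = 2.
Linear factors from roots: (z + 4), (z + 2).
Complete factorization: f(z) = (z + 4)·(z + 2)^2·(z^2 + 4z + 2).
Factor degrees with multiplicity: 1 + 1 + 1 + 2 = 5.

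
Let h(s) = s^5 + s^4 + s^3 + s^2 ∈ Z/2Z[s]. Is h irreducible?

No

Check for roots in Z/2Z: h(0) = 0 → root; h(1) = 0 → root.
h(0) = 0, so (s) divides h(s); h is reducible.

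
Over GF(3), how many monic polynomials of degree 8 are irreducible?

810

The number of monic irreducibles of degree 8 over GF(3) is (1/8)·Σ_{d∣8} μ(8/d) 3^d.
Divisors of 8: 1, 2, 4, 8; μ(8/d) for each: 0, 0, -1, 1.
Σ = − 3^4 + 3^8 = 6480.
N = 6480/8 = 810.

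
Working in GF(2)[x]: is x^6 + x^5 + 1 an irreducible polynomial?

Write h(x) = x^6 + x^5 + 1.
Check for roots in GF(2): h(0) = 1; h(1) = 1.
No roots, so no linear factors.
Monic irreducibles of degree 2 over GF(2): x^2 + x + 1.
None of them divide h (all give nonzero remainder).
Monic irreducibles of degree 3 over GF(2): x^3 + x + 1, x^3 + x^2 + 1.
None of them divide h (all give nonzero remainder).
No irreducible factor of degree ≤ 3 exists, so h is irreducible over GF(2).

Yes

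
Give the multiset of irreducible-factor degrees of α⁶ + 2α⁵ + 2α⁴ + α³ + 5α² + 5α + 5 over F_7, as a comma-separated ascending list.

Write h(α) = α⁶ + 2α⁵ + 2α⁴ + α³ + 5α² + 5α + 5.
Linear factors from roots: (α + 6), (α + 5), (α + 3).
Complete factorization: h(α) = (α + 3)·(α + 5)·(α + 6)^2·(α² + 3α + 5).
Factor degrees with multiplicity: 1 + 1 + 1 + 1 + 2 = 6.

1, 1, 1, 1, 2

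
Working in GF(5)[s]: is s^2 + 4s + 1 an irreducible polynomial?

Yes

Write P(s) = s^2 + 4s + 1.
Check for roots in GF(5): P(0) = 1; P(1) = 1; P(2) = 3; P(3) = 2; P(4) = 3.
No roots. A degree-2 polynomial over a field with no linear factor is irreducible.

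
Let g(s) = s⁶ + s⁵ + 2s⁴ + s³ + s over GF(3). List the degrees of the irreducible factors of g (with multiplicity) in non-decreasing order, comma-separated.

1, 1, 1, 3

Roots in GF(3): g(0) = 0 → root; g(1) = 0 → root; g(2) = 0 → root.
Linear factors from roots: (s), (s + 2), (s + 1).
Complete factorization: g(s) = (s)·(s + 1)·(s + 2)·(s³ + s² + 2).
Factor degrees with multiplicity: 1 + 1 + 1 + 3 = 6.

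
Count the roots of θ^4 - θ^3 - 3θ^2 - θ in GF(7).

Write g(θ) = θ^4 - θ^3 - 3θ^2 - θ.
Evaluate at each of the 7 elements of GF(7):
g(0) = 0 → root; g(1) = 3; g(2) = 1; g(3) = 3; g(4) = 0 → root; g(5) = 0 → root; g(6) = 0 → root.
Roots: {0, 4, 5, 6}.

4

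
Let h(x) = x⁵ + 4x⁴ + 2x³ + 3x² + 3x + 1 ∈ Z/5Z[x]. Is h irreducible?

Check for roots in Z/5Z: h(0) = 1; h(1) = 4; h(2) = 1; h(3) = 3; h(4) = 2.
No roots, so no linear factors.
Degree-2 irreducible divisors: test the 10 monic irreducibles of degree 2 over GF(5).
None of them divide h (all give nonzero remainder).
No irreducible factor of degree ≤ 2 exists, so h is irreducible over GF(5).

Yes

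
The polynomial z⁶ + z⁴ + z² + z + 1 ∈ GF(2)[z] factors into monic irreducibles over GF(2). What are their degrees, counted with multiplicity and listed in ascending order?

6

Write f(z) = z⁶ + z⁴ + z² + z + 1.
Roots in GF(2): f(0) = 1; f(1) = 1.
Complete factorization: f(z) = (z⁶ + z⁴ + z² + z + 1).
Factor degrees with multiplicity: 6 = 6.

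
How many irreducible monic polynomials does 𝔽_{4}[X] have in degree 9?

The number of monic irreducibles of degree 9 over GF(4) is (1/9)·Σ_{d∣9} μ(9/d) 4^d.
Divisors of 9: 1, 3, 9; μ(9/d) for each: 0, -1, 1.
Σ = − 4^3 + 4^9 = 262080.
N = 262080/9 = 29120.

29120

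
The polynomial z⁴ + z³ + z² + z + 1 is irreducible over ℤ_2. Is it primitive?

No

Write f(z) = z⁴ + z³ + z² + z + 1.
|GF(2^4)^×| = 2^4 − 1 = 15. Prime factorization: 15 = 3·5.
f is primitive ⇔ z has order 15 in GF(2)[z]/(f), i.e. z^(15/q) ≠ 1 for each prime q | 15.
z^(5) mod f = 1
z^(3) mod f = z³.
Since z^(5) = 1, the order of z divides 5 < 15; not primitive.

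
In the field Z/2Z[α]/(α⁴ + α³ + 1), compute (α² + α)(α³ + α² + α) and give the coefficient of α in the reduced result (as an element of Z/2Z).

1

Multiply in Z/2Z[α]: (α² + α)·(α³ + α² + α) = α⁵ + α².
Reduce using α⁴ ≡ α³ + 1 (mod α⁴ + α³ + 1).
Reduced: α³ + α² + α + 1.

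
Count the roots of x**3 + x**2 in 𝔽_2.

2

Write h(x) = x**3 + x**2.
Evaluate at each of the 2 elements of 𝔽_2:
h(0) = 0 → root; h(1) = 0 → root.
Roots: {0, 1}.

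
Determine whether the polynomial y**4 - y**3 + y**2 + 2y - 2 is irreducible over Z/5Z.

Write P(y) = y**4 - y**3 + y**2 + 2y - 2.
Check for roots in Z/5Z: P(0) = 3; P(1) = 1; P(2) = 4; P(3) = 2; P(4) = 4.
No roots, so no linear factors.
Degree-2 irreducible divisors: test the 10 monic irreducibles of degree 2 over GF(5).
None of them divide P (all give nonzero remainder).
No irreducible factor of degree ≤ 2 exists, so P is irreducible over GF(5).

Yes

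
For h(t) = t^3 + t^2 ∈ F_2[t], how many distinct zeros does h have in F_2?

2

Evaluate at each of the 2 elements of F_2:
h(0) = 0 → root; h(1) = 0 → root.
Roots: {0, 1}.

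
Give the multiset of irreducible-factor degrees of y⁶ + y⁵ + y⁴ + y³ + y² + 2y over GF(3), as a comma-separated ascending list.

Write h(y) = y⁶ + y⁵ + y⁴ + y³ + y² + 2y.
Roots in GF(3): h(0) = 0 → root; h(1) = 1; h(2) = 2.
Linear factors from roots: (y).
Complete factorization: h(y) = (y)·(y² + 2y + 2)·(y³ + 2y² + y + 1).
Factor degrees with multiplicity: 1 + 2 + 3 = 6.

1, 2, 3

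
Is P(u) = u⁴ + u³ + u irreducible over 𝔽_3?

Check for roots in 𝔽_3: P(0) = 0 → root; P(1) = 0 → root; P(2) = 2.
P(0) = 0, so (u) divides P(u); P is reducible.

No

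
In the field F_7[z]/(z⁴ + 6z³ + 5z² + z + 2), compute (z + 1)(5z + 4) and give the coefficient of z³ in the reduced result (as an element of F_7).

0

Multiply in F_7[z]: (z + 1)·(5z + 4) = 5z² + 2z + 4.
Reduced: 5z² + 2z + 4.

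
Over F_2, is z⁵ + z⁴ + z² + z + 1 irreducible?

Yes

Write h(z) = z⁵ + z⁴ + z² + z + 1.
Check for roots in F_2: h(0) = 1; h(1) = 1.
No roots, so no linear factors.
Monic irreducibles of degree 2 over GF(2): z² + z + 1.
None of them divide h (all give nonzero remainder).
No irreducible factor of degree ≤ 2 exists, so h is irreducible over GF(2).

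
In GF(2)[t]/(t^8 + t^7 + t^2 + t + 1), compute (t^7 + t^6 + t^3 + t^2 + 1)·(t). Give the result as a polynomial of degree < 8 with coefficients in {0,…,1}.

t^4 + t^3 + t^2 + 1

Multiply in GF(2)[t]: (t^7 + t^6 + t^3 + t^2 + 1)·(t) = t^8 + t^7 + t^4 + t^3 + t.
Reduce using t^8 ≡ t^7 + t^2 + t + 1 (mod t^8 + t^7 + t^2 + t + 1).
Reduced: t^4 + t^3 + t^2 + 1.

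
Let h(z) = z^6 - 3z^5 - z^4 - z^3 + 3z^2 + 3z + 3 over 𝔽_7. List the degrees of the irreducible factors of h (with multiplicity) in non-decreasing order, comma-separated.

Linear factors from roots: (z - 2), (z + 2), (z + 1).
Complete factorization: h(z) = (z + 1)·(z + 2)·(z - 2)^2·(z^2 - 2z + 3).
Factor degrees with multiplicity: 1 + 1 + 1 + 1 + 2 = 6.

1, 1, 1, 1, 2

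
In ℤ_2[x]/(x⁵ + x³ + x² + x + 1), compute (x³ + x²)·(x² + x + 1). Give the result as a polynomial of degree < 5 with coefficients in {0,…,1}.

Multiply in ℤ_2[x]: (x³ + x²)·(x² + x + 1) = x⁵ + x².
Reduce using x⁵ ≡ x³ + x² + x + 1 (mod x⁵ + x³ + x² + x + 1).
Reduced: x³ + x + 1.

x^3 + x + 1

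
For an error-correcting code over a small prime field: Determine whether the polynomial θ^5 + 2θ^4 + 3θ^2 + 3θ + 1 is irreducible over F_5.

No

Write m(θ) = θ^5 + 2θ^4 + 3θ^2 + 3θ + 1.
Check for roots in F_5: m(0) = 1; m(1) = 0 → root; m(2) = 3; m(3) = 2; m(4) = 2.
m(1) = 0, so (θ − 1) divides m(θ); m is reducible.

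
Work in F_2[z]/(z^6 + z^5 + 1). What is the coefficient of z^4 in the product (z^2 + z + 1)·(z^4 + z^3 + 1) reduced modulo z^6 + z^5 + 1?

Multiply in F_2[z]: (z^2 + z + 1)·(z^4 + z^3 + 1) = z^6 + z^3 + z^2 + z + 1.
Reduce using z^6 ≡ z^5 + 1 (mod z^6 + z^5 + 1).
Reduced: z^5 + z^3 + z^2 + z.

0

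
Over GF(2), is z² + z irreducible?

Write P(z) = z² + z.
Check for roots in GF(2): P(0) = 0 → root; P(1) = 0 → root.
P(0) = 0, so (z) divides P(z); P is reducible.

No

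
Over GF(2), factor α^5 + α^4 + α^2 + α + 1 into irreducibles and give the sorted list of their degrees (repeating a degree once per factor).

Write h(α) = α^5 + α^4 + α^2 + α + 1.
Roots in GF(2): h(0) = 1; h(1) = 1.
Complete factorization: h(α) = (α^5 + α^4 + α^2 + α + 1).
Factor degrees with multiplicity: 5 = 5.

5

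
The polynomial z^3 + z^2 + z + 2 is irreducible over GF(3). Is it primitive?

No

Write f(z) = z^3 + z^2 + z + 2.
|GF(3^3)^×| = 3^3 − 1 = 26. Prime factorization: 26 = 2·13.
f is primitive ⇔ z has order 26 in GF(3)[z]/(f), i.e. z^(26/q) ≠ 1 for each prime q | 26.
z^(13) mod f = 1
z^(2) mod f = z^2.
Since z^(13) = 1, the order of z divides 13 < 26; not primitive.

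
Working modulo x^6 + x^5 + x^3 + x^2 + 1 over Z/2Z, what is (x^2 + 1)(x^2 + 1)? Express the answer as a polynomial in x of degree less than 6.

x^4 + 1

Multiply in Z/2Z[x]: (x^2 + 1)·(x^2 + 1) = x^4 + 1.
Reduced: x^4 + 1.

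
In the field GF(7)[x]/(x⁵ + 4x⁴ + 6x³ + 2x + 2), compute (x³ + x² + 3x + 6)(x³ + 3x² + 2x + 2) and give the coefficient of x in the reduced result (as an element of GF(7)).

2

Multiply in GF(7)[x]: (x³ + x² + 3x + 6)·(x³ + 3x² + 2x + 2) = x⁶ + 4x⁵ + x⁴ + 5x³ + 5x² + 4x + 5.
Reduce using x⁵ ≡ 3x⁴ + x³ + 5x + 5 (mod x⁵ + 4x⁴ + 6x³ + 2x + 2).
Reduced: 2x⁴ + 5x³ + 3x² + 2x + 5.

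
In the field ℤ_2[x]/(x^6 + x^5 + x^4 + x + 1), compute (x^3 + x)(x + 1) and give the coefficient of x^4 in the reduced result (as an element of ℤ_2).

1

Multiply in ℤ_2[x]: (x^3 + x)·(x + 1) = x^4 + x^3 + x^2 + x.
Reduced: x^4 + x^3 + x^2 + x.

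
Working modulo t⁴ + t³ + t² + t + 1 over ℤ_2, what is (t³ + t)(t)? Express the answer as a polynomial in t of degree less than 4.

t^3 + t + 1

Multiply in ℤ_2[t]: (t³ + t)·(t) = t⁴ + t².
Reduce using t⁴ ≡ t³ + t² + t + 1 (mod t⁴ + t³ + t² + t + 1).
Reduced: t³ + t + 1.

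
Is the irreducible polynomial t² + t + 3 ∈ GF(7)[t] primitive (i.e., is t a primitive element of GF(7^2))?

Yes

Write f(t) = t² + t + 3.
|GF(7^2)^×| = 7^2 − 1 = 48. Prime factorization: 48 = 2^4·3.
f is primitive ⇔ t has order 48 in GF(7)[t]/(f), i.e. t^(48/q) ≠ 1 for each prime q | 48.
t^(24) mod f = 6.
t^(16) mod f = 2.
None equal 1, so t has full order 48; f is primitive.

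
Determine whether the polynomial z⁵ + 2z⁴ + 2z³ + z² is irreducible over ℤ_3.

Write f(z) = z⁵ + 2z⁴ + 2z³ + z².
Check for roots in ℤ_3: f(0) = 0 → root; f(1) = 0 → root; f(2) = 0 → root.
f(0) = 0, so (z) divides f(z); f is reducible.

No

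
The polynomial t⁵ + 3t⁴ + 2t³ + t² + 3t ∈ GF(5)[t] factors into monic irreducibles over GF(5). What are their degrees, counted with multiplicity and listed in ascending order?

1, 1, 3

Write g(t) = t⁵ + 3t⁴ + 2t³ + t² + 3t.
Roots in GF(5): g(0) = 0 → root; g(1) = 0 → root; g(2) = 1; g(3) = 3; g(4) = 3.
Linear factors from roots: (t), (t + 4).
Complete factorization: g(t) = (t)·(t + 4)·(t³ + 4t² + t + 2).
Factor degrees with multiplicity: 1 + 1 + 3 = 5.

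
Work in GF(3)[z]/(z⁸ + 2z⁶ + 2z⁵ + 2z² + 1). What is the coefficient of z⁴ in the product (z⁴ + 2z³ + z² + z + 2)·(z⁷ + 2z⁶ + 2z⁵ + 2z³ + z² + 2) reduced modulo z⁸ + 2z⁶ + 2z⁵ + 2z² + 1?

Multiply in GF(3)[z]: (z⁴ + 2z³ + z² + z + 2)·(z⁷ + 2z⁶ + 2z⁵ + 2z³ + z² + 2) = z¹¹ + z¹⁰ + z⁹ + z⁸ + 2z⁷ + 2z⁶ + 2z⁵ + 2z⁴ + z² + 2z + 1.
Reduce using z⁸ ≡ z⁶ + z⁵ + z² + 2 (mod z⁸ + 2z⁶ + 2z⁵ + 2z² + 1).
Reduced: 2z⁷ + z⁶ + z³ + 1.

0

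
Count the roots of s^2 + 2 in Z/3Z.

Write P(s) = s^2 + 2.
Evaluate at each of the 3 elements of Z/3Z:
P(0) = 2; P(1) = 0 → root; P(2) = 0 → root.
Roots: {1, 2}.

2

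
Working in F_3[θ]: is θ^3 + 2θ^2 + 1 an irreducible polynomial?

Write g(θ) = θ^3 + 2θ^2 + 1.
Check for roots in F_3: g(0) = 1; g(1) = 1; g(2) = 2.
No roots. A degree-3 polynomial over a field with no linear factor is irreducible.

Yes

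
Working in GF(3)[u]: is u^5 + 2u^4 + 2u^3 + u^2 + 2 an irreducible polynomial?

Write m(u) = u^5 + 2u^4 + 2u^3 + u^2 + 2.
Check for roots in GF(3): m(0) = 2; m(1) = 2; m(2) = 2.
No roots, so no linear factors.
Monic irreducibles of degree 2 over GF(3): u^2 + 1, u^2 + u + 2, u^2 + 2u + 2.
None of them divide m (all give nonzero remainder).
No irreducible factor of degree ≤ 2 exists, so m is irreducible over GF(3).

Yes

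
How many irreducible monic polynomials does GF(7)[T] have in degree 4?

588

x^(7^4) − x is the product of all monic irreducibles of degree dividing 4; Möbius inversion gives N = (1/4) Σ μ(4/d)·7^d.
Divisors of 4: 1, 2, 4; μ(4/d) for each: 0, -1, 1.
Σ = − 7^2 + 7^4 = 2352.
N = 2352/4 = 588.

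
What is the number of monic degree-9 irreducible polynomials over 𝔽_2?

Gauss's count: N_{2}(9) = (1/9) Σ_{d|9} μ(9/d)·2^d.
Divisors of 9: 1, 3, 9; μ(9/d) for each: 0, -1, 1.
Σ = − 2^3 + 2^9 = 504.
N = 504/9 = 56.

56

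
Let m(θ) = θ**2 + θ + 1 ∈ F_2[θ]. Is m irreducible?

Check for roots in F_2: m(0) = 1; m(1) = 1.
No roots. A degree-2 polynomial over a field with no linear factor is irreducible.

Yes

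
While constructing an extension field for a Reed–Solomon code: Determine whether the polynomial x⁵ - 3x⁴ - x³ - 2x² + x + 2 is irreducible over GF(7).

No

Write g(x) = x⁵ - 3x⁴ - x³ - 2x² + x + 2.
Check for roots in GF(7): g(0) = 2; g(1) = 5; g(2) = 0 → root; g(3) = 2; g(4) = 5; g(5) = 4; g(6) = 3.
g(2) = 0, so (x − 2) divides g(x); g is reducible.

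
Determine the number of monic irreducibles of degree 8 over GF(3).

810

Gauss's count: N_{3}(8) = (1/8) Σ_{d|8} μ(8/d)·3^d.
Divisors of 8: 1, 2, 4, 8; μ(8/d) for each: 0, 0, -1, 1.
Σ = − 3^4 + 3^8 = 6480.
N = 6480/8 = 810.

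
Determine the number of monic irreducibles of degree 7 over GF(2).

18

The number of monic irreducibles of degree 7 over GF(2) is (1/7)·Σ_{d∣7} μ(7/d) 2^d.
Divisors of 7: 1, 7; μ(7/d) for each: -1, 1.
Σ = − 2^1 + 2^7 = 126.
N = 126/7 = 18.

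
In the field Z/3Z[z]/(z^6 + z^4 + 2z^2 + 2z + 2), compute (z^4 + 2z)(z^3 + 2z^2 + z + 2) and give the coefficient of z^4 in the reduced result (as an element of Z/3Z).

Multiply in Z/3Z[z]: (z^4 + 2z)·(z^3 + 2z^2 + z + 2) = z^7 + 2z^6 + z^5 + z^4 + z^3 + 2z^2 + z.
Reduce using z^6 ≡ 2z^4 + z^2 + z + 1 (mod z^6 + z^4 + 2z^2 + 2z + 2).
Reduced: 2z^4 + 2z^3 + 2z^2 + z + 2.

2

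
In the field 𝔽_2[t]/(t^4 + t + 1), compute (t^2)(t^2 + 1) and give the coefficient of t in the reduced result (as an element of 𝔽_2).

1

Multiply in 𝔽_2[t]: (t^2)·(t^2 + 1) = t^4 + t^2.
Reduce using t^4 ≡ t + 1 (mod t^4 + t + 1).
Reduced: t^2 + t + 1.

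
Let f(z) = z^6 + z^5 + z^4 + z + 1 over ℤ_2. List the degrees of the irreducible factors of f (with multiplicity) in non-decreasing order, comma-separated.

Roots in ℤ_2: f(0) = 1; f(1) = 1.
Complete factorization: f(z) = (z^6 + z^5 + z^4 + z + 1).
Factor degrees with multiplicity: 6 = 6.

6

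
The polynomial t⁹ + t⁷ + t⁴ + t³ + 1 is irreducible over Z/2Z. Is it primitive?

No

Write f(t) = t⁹ + t⁷ + t⁴ + t³ + 1.
|GF(2^9)^×| = 2^9 − 1 = 511. Prime factorization: 511 = 7·73.
f is primitive ⇔ t has order 511 in GF(2)[t]/(f), i.e. t^(511/q) ≠ 1 for each prime q | 511.
t^(73) mod f = 1
t^(7) mod f = t⁷.
Since t^(73) = 1, the order of t divides 73 < 511; not primitive.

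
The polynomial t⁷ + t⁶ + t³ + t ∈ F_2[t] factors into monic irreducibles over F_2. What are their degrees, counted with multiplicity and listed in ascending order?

1, 1, 2, 3

Write h(t) = t⁷ + t⁶ + t³ + t.
Roots in F_2: h(0) = 0 → root; h(1) = 0 → root.
Linear factors from roots: (t), (t + 1).
Complete factorization: h(t) = (t)·(t + 1)·(t² + t + 1)·(t³ + t² + 1).
Factor degrees with multiplicity: 1 + 1 + 2 + 3 = 7.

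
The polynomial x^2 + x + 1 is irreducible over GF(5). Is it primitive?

Write f(x) = x^2 + x + 1.
|GF(5^2)^×| = 5^2 − 1 = 24. Prime factorization: 24 = 2^3·3.
f is primitive ⇔ x has order 24 in GF(5)[x]/(f), i.e. x^(24/q) ≠ 1 for each prime q | 24.
x^(12) mod f = 1
x^(8) mod f = 4x + 4.
Since x^(12) = 1, the order of x divides 12 < 24; not primitive.

No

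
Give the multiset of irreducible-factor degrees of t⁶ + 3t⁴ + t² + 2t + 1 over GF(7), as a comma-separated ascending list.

Write f(t) = t⁶ + 3t⁴ + t² + 2t + 1.
Complete factorization: f(t) = (t⁶ + 3t⁴ + t² + 2t + 1).
Factor degrees with multiplicity: 6 = 6.

6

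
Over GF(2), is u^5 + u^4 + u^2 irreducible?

No

Write P(u) = u^5 + u^4 + u^2.
Check for roots in GF(2): P(0) = 0 → root; P(1) = 1.
P(0) = 0, so (u) divides P(u); P is reducible.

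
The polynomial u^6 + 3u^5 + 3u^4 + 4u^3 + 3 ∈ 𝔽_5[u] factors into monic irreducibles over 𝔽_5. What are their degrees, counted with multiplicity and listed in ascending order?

Write g(u) = u^6 + 3u^5 + 3u^4 + 4u^3 + 3.
Roots in 𝔽_5: g(0) = 3; g(1) = 4; g(2) = 3; g(3) = 2; g(4) = 0 → root.
Linear factors from roots: (u + 1).
Complete factorization: g(u) = (u + 1)·(u^2 + u + 1)·(u^3 + u^2 + 4u + 3).
Factor degrees with multiplicity: 1 + 2 + 3 = 6.

1, 2, 3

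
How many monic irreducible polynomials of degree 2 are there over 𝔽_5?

10

Gauss's count: N_{5}(2) = (1/2) Σ_{d|2} μ(2/d)·5^d.
Divisors of 2: 1, 2; μ(2/d) for each: -1, 1.
Σ = − 5^1 + 5^2 = 20.
N = 20/2 = 10.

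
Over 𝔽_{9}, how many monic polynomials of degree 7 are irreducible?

683280

Gauss's count: N_{9}(7) = (1/7) Σ_{d|7} μ(7/d)·9^d.
Divisors of 7: 1, 7; μ(7/d) for each: -1, 1.
Σ = − 9^1 + 9^7 = 4782960.
N = 4782960/7 = 683280.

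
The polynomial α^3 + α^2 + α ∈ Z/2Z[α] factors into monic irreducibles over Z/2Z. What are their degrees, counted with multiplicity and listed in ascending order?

1, 2

Write g(α) = α^3 + α^2 + α.
Roots in Z/2Z: g(0) = 0 → root; g(1) = 1.
Linear factors from roots: (α).
Complete factorization: g(α) = (α)·(α^2 + α + 1).
Factor degrees with multiplicity: 1 + 2 = 3.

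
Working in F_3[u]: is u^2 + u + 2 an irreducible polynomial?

Yes

Write f(u) = u^2 + u + 2.
Check for roots in F_3: f(0) = 2; f(1) = 1; f(2) = 2.
No roots. A degree-2 polynomial over a field with no linear factor is irreducible.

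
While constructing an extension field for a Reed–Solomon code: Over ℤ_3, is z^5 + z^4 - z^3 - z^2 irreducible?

No

Write m(z) = z^5 + z^4 - z^3 - z^2.
Check for roots in ℤ_3: m(0) = 0 → root; m(1) = 0 → root; m(2) = 0 → root.
m(0) = 0, so (z) divides m(z); m is reducible.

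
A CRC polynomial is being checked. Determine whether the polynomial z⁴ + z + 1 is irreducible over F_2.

Yes

Write P(z) = z⁴ + z + 1.
Check for roots in F_2: P(0) = 1; P(1) = 1.
No roots, so no linear factors.
Monic irreducibles of degree 2 over GF(2): z² + z + 1.
None of them divide P (all give nonzero remainder).
No irreducible factor of degree ≤ 2 exists, so P is irreducible over GF(2).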